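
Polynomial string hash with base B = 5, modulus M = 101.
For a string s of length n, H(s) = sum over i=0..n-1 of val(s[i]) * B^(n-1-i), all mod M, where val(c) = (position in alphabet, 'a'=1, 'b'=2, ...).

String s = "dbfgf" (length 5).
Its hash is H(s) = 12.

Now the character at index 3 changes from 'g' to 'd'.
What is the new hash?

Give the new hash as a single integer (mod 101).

val('g') = 7, val('d') = 4
Position k = 3, exponent = n-1-k = 1
B^1 mod M = 5^1 mod 101 = 5
Delta = (4 - 7) * 5 mod 101 = 86
New hash = (12 + 86) mod 101 = 98

Answer: 98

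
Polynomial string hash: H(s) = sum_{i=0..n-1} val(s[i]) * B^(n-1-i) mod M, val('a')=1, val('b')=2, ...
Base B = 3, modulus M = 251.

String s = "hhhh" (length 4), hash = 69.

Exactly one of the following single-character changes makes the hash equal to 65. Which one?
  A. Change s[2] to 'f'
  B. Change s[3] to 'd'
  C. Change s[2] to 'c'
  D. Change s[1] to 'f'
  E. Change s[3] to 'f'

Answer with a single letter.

Option A: s[2]='h'->'f', delta=(6-8)*3^1 mod 251 = 245, hash=69+245 mod 251 = 63
Option B: s[3]='h'->'d', delta=(4-8)*3^0 mod 251 = 247, hash=69+247 mod 251 = 65 <-- target
Option C: s[2]='h'->'c', delta=(3-8)*3^1 mod 251 = 236, hash=69+236 mod 251 = 54
Option D: s[1]='h'->'f', delta=(6-8)*3^2 mod 251 = 233, hash=69+233 mod 251 = 51
Option E: s[3]='h'->'f', delta=(6-8)*3^0 mod 251 = 249, hash=69+249 mod 251 = 67

Answer: B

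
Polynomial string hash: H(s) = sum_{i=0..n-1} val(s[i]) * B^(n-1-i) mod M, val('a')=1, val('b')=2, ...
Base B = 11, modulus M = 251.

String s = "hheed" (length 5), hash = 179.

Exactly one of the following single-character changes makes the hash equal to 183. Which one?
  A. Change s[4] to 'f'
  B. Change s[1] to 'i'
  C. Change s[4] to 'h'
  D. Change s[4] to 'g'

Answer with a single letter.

Answer: C

Derivation:
Option A: s[4]='d'->'f', delta=(6-4)*11^0 mod 251 = 2, hash=179+2 mod 251 = 181
Option B: s[1]='h'->'i', delta=(9-8)*11^3 mod 251 = 76, hash=179+76 mod 251 = 4
Option C: s[4]='d'->'h', delta=(8-4)*11^0 mod 251 = 4, hash=179+4 mod 251 = 183 <-- target
Option D: s[4]='d'->'g', delta=(7-4)*11^0 mod 251 = 3, hash=179+3 mod 251 = 182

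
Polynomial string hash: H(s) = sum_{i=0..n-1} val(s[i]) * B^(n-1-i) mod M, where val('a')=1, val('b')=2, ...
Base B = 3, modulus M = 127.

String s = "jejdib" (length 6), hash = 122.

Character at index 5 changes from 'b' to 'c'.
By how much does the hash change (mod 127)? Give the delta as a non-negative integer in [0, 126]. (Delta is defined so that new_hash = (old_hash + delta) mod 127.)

Answer: 1

Derivation:
Delta formula: (val(new) - val(old)) * B^(n-1-k) mod M
  val('c') - val('b') = 3 - 2 = 1
  B^(n-1-k) = 3^0 mod 127 = 1
  Delta = 1 * 1 mod 127 = 1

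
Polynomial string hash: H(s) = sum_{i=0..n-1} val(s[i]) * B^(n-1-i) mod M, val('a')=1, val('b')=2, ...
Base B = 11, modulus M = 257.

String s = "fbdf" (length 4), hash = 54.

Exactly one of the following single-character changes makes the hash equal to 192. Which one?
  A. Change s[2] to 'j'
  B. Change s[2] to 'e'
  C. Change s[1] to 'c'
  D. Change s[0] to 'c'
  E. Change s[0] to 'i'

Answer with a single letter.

Option A: s[2]='d'->'j', delta=(10-4)*11^1 mod 257 = 66, hash=54+66 mod 257 = 120
Option B: s[2]='d'->'e', delta=(5-4)*11^1 mod 257 = 11, hash=54+11 mod 257 = 65
Option C: s[1]='b'->'c', delta=(3-2)*11^2 mod 257 = 121, hash=54+121 mod 257 = 175
Option D: s[0]='f'->'c', delta=(3-6)*11^3 mod 257 = 119, hash=54+119 mod 257 = 173
Option E: s[0]='f'->'i', delta=(9-6)*11^3 mod 257 = 138, hash=54+138 mod 257 = 192 <-- target

Answer: E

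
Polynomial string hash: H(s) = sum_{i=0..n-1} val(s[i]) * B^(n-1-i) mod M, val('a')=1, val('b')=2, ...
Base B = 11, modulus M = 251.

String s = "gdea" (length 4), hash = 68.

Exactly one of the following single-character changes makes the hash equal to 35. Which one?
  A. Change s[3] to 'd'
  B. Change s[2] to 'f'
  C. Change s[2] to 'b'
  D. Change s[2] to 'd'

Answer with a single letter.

Answer: C

Derivation:
Option A: s[3]='a'->'d', delta=(4-1)*11^0 mod 251 = 3, hash=68+3 mod 251 = 71
Option B: s[2]='e'->'f', delta=(6-5)*11^1 mod 251 = 11, hash=68+11 mod 251 = 79
Option C: s[2]='e'->'b', delta=(2-5)*11^1 mod 251 = 218, hash=68+218 mod 251 = 35 <-- target
Option D: s[2]='e'->'d', delta=(4-5)*11^1 mod 251 = 240, hash=68+240 mod 251 = 57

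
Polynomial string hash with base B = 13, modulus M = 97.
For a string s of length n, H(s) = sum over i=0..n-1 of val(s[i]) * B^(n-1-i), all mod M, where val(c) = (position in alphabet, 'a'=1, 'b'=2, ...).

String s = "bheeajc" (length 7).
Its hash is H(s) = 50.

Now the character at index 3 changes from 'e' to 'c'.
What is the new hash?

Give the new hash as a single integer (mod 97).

Answer: 21

Derivation:
val('e') = 5, val('c') = 3
Position k = 3, exponent = n-1-k = 3
B^3 mod M = 13^3 mod 97 = 63
Delta = (3 - 5) * 63 mod 97 = 68
New hash = (50 + 68) mod 97 = 21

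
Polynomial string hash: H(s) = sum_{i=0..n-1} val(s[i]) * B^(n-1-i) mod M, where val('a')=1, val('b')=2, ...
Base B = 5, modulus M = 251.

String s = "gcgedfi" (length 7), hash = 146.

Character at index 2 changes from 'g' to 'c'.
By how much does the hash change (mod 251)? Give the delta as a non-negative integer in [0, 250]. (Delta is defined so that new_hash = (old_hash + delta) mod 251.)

Answer: 10

Derivation:
Delta formula: (val(new) - val(old)) * B^(n-1-k) mod M
  val('c') - val('g') = 3 - 7 = -4
  B^(n-1-k) = 5^4 mod 251 = 123
  Delta = -4 * 123 mod 251 = 10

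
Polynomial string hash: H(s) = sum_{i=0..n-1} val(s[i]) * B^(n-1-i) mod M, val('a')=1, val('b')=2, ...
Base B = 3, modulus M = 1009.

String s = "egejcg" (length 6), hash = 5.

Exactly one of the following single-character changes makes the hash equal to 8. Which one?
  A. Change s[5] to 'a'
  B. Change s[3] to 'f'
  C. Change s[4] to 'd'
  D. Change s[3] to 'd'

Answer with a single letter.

Answer: C

Derivation:
Option A: s[5]='g'->'a', delta=(1-7)*3^0 mod 1009 = 1003, hash=5+1003 mod 1009 = 1008
Option B: s[3]='j'->'f', delta=(6-10)*3^2 mod 1009 = 973, hash=5+973 mod 1009 = 978
Option C: s[4]='c'->'d', delta=(4-3)*3^1 mod 1009 = 3, hash=5+3 mod 1009 = 8 <-- target
Option D: s[3]='j'->'d', delta=(4-10)*3^2 mod 1009 = 955, hash=5+955 mod 1009 = 960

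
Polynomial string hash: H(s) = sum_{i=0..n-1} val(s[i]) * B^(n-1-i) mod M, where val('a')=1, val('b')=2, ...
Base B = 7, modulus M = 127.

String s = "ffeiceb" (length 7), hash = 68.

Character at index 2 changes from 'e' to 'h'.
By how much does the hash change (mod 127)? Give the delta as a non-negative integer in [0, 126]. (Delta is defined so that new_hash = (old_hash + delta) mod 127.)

Answer: 91

Derivation:
Delta formula: (val(new) - val(old)) * B^(n-1-k) mod M
  val('h') - val('e') = 8 - 5 = 3
  B^(n-1-k) = 7^4 mod 127 = 115
  Delta = 3 * 115 mod 127 = 91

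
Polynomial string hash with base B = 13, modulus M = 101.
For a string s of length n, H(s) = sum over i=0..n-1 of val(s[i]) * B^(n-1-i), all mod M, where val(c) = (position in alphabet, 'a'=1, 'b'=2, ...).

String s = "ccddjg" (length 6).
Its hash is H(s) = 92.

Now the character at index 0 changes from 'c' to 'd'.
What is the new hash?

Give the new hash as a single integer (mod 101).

Answer: 8

Derivation:
val('c') = 3, val('d') = 4
Position k = 0, exponent = n-1-k = 5
B^5 mod M = 13^5 mod 101 = 17
Delta = (4 - 3) * 17 mod 101 = 17
New hash = (92 + 17) mod 101 = 8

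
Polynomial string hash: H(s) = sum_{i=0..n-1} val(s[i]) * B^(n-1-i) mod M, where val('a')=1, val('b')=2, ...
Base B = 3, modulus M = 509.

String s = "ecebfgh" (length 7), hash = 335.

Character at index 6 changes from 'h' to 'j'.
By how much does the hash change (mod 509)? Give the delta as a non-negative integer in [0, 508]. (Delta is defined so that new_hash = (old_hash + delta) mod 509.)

Answer: 2

Derivation:
Delta formula: (val(new) - val(old)) * B^(n-1-k) mod M
  val('j') - val('h') = 10 - 8 = 2
  B^(n-1-k) = 3^0 mod 509 = 1
  Delta = 2 * 1 mod 509 = 2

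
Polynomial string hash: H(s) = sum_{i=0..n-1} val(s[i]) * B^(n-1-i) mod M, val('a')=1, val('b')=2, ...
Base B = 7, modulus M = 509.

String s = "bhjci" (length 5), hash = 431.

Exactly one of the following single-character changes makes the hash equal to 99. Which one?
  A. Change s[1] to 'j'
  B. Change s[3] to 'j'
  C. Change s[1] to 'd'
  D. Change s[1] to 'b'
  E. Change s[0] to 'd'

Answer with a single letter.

Option A: s[1]='h'->'j', delta=(10-8)*7^3 mod 509 = 177, hash=431+177 mod 509 = 99 <-- target
Option B: s[3]='c'->'j', delta=(10-3)*7^1 mod 509 = 49, hash=431+49 mod 509 = 480
Option C: s[1]='h'->'d', delta=(4-8)*7^3 mod 509 = 155, hash=431+155 mod 509 = 77
Option D: s[1]='h'->'b', delta=(2-8)*7^3 mod 509 = 487, hash=431+487 mod 509 = 409
Option E: s[0]='b'->'d', delta=(4-2)*7^4 mod 509 = 221, hash=431+221 mod 509 = 143

Answer: A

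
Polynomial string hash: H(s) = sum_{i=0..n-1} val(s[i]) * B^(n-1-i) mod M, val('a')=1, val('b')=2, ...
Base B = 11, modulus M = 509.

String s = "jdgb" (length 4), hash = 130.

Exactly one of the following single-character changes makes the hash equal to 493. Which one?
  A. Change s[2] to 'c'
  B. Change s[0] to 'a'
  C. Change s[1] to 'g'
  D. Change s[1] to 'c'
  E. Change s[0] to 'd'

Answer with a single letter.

Answer: C

Derivation:
Option A: s[2]='g'->'c', delta=(3-7)*11^1 mod 509 = 465, hash=130+465 mod 509 = 86
Option B: s[0]='j'->'a', delta=(1-10)*11^3 mod 509 = 237, hash=130+237 mod 509 = 367
Option C: s[1]='d'->'g', delta=(7-4)*11^2 mod 509 = 363, hash=130+363 mod 509 = 493 <-- target
Option D: s[1]='d'->'c', delta=(3-4)*11^2 mod 509 = 388, hash=130+388 mod 509 = 9
Option E: s[0]='j'->'d', delta=(4-10)*11^3 mod 509 = 158, hash=130+158 mod 509 = 288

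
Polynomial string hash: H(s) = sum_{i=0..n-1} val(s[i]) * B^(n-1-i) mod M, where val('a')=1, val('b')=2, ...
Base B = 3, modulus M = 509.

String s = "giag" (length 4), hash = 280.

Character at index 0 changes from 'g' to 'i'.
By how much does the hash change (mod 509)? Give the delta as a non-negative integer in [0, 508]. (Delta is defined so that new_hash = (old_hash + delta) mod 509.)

Answer: 54

Derivation:
Delta formula: (val(new) - val(old)) * B^(n-1-k) mod M
  val('i') - val('g') = 9 - 7 = 2
  B^(n-1-k) = 3^3 mod 509 = 27
  Delta = 2 * 27 mod 509 = 54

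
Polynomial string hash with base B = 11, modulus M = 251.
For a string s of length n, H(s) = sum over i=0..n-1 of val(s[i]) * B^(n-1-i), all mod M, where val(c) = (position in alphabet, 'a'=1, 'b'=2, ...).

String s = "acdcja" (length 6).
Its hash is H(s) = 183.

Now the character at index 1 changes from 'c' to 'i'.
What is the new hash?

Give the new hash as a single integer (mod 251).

val('c') = 3, val('i') = 9
Position k = 1, exponent = n-1-k = 4
B^4 mod M = 11^4 mod 251 = 83
Delta = (9 - 3) * 83 mod 251 = 247
New hash = (183 + 247) mod 251 = 179

Answer: 179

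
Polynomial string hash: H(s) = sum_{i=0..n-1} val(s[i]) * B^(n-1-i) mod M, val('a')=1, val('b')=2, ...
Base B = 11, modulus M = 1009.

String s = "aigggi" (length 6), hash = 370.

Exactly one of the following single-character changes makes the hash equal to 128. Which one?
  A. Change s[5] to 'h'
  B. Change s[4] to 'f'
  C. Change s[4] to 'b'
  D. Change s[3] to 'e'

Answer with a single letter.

Answer: D

Derivation:
Option A: s[5]='i'->'h', delta=(8-9)*11^0 mod 1009 = 1008, hash=370+1008 mod 1009 = 369
Option B: s[4]='g'->'f', delta=(6-7)*11^1 mod 1009 = 998, hash=370+998 mod 1009 = 359
Option C: s[4]='g'->'b', delta=(2-7)*11^1 mod 1009 = 954, hash=370+954 mod 1009 = 315
Option D: s[3]='g'->'e', delta=(5-7)*11^2 mod 1009 = 767, hash=370+767 mod 1009 = 128 <-- target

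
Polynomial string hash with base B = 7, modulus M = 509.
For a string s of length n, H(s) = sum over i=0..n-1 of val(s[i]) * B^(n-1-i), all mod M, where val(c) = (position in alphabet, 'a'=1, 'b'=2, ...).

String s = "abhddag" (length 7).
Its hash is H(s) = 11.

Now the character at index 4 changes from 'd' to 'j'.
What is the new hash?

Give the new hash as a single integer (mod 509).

val('d') = 4, val('j') = 10
Position k = 4, exponent = n-1-k = 2
B^2 mod M = 7^2 mod 509 = 49
Delta = (10 - 4) * 49 mod 509 = 294
New hash = (11 + 294) mod 509 = 305

Answer: 305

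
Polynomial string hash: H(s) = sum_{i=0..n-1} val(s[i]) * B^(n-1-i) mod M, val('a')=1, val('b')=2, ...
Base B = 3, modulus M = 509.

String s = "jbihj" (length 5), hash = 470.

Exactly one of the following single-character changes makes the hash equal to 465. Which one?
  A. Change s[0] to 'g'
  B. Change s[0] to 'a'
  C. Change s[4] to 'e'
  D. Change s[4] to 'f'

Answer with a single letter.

Option A: s[0]='j'->'g', delta=(7-10)*3^4 mod 509 = 266, hash=470+266 mod 509 = 227
Option B: s[0]='j'->'a', delta=(1-10)*3^4 mod 509 = 289, hash=470+289 mod 509 = 250
Option C: s[4]='j'->'e', delta=(5-10)*3^0 mod 509 = 504, hash=470+504 mod 509 = 465 <-- target
Option D: s[4]='j'->'f', delta=(6-10)*3^0 mod 509 = 505, hash=470+505 mod 509 = 466

Answer: C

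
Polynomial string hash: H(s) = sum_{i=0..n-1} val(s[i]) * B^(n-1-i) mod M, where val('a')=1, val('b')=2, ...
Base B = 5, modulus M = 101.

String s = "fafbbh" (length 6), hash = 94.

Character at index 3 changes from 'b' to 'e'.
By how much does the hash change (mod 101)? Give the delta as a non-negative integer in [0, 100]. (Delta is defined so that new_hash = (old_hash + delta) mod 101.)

Answer: 75

Derivation:
Delta formula: (val(new) - val(old)) * B^(n-1-k) mod M
  val('e') - val('b') = 5 - 2 = 3
  B^(n-1-k) = 5^2 mod 101 = 25
  Delta = 3 * 25 mod 101 = 75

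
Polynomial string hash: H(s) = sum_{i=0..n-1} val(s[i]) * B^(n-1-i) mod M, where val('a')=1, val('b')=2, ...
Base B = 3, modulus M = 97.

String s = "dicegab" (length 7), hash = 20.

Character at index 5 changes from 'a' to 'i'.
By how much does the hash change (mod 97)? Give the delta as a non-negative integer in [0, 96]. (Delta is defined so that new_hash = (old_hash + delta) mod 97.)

Answer: 24

Derivation:
Delta formula: (val(new) - val(old)) * B^(n-1-k) mod M
  val('i') - val('a') = 9 - 1 = 8
  B^(n-1-k) = 3^1 mod 97 = 3
  Delta = 8 * 3 mod 97 = 24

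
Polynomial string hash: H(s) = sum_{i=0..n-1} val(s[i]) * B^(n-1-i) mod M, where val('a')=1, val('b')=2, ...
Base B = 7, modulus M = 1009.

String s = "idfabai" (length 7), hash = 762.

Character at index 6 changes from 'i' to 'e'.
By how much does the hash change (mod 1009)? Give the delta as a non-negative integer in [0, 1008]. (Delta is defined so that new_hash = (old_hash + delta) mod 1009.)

Delta formula: (val(new) - val(old)) * B^(n-1-k) mod M
  val('e') - val('i') = 5 - 9 = -4
  B^(n-1-k) = 7^0 mod 1009 = 1
  Delta = -4 * 1 mod 1009 = 1005

Answer: 1005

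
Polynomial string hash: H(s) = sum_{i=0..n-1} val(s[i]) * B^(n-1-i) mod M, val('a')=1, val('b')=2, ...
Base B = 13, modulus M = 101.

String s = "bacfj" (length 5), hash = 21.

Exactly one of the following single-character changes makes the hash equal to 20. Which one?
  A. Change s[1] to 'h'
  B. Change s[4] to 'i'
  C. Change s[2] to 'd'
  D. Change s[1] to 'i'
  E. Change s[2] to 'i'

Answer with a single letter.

Answer: B

Derivation:
Option A: s[1]='a'->'h', delta=(8-1)*13^3 mod 101 = 27, hash=21+27 mod 101 = 48
Option B: s[4]='j'->'i', delta=(9-10)*13^0 mod 101 = 100, hash=21+100 mod 101 = 20 <-- target
Option C: s[2]='c'->'d', delta=(4-3)*13^2 mod 101 = 68, hash=21+68 mod 101 = 89
Option D: s[1]='a'->'i', delta=(9-1)*13^3 mod 101 = 2, hash=21+2 mod 101 = 23
Option E: s[2]='c'->'i', delta=(9-3)*13^2 mod 101 = 4, hash=21+4 mod 101 = 25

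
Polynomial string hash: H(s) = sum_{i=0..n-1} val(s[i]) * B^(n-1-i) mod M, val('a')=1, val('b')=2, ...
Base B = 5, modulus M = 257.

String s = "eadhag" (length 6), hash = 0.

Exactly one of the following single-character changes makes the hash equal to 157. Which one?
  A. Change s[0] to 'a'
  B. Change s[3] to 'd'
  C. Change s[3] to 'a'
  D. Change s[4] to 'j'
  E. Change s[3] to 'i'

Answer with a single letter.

Option A: s[0]='e'->'a', delta=(1-5)*5^5 mod 257 = 93, hash=0+93 mod 257 = 93
Option B: s[3]='h'->'d', delta=(4-8)*5^2 mod 257 = 157, hash=0+157 mod 257 = 157 <-- target
Option C: s[3]='h'->'a', delta=(1-8)*5^2 mod 257 = 82, hash=0+82 mod 257 = 82
Option D: s[4]='a'->'j', delta=(10-1)*5^1 mod 257 = 45, hash=0+45 mod 257 = 45
Option E: s[3]='h'->'i', delta=(9-8)*5^2 mod 257 = 25, hash=0+25 mod 257 = 25

Answer: B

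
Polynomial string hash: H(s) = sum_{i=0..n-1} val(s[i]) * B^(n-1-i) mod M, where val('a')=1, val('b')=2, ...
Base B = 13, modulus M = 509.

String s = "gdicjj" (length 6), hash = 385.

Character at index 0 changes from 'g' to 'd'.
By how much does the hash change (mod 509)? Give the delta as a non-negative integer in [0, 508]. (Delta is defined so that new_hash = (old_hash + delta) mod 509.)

Answer: 322

Derivation:
Delta formula: (val(new) - val(old)) * B^(n-1-k) mod M
  val('d') - val('g') = 4 - 7 = -3
  B^(n-1-k) = 13^5 mod 509 = 232
  Delta = -3 * 232 mod 509 = 322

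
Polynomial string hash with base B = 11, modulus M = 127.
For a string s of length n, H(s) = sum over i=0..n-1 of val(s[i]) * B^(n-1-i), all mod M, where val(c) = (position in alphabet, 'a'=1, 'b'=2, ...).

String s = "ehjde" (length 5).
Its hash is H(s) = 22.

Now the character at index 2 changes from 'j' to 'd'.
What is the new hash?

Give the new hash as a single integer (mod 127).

val('j') = 10, val('d') = 4
Position k = 2, exponent = n-1-k = 2
B^2 mod M = 11^2 mod 127 = 121
Delta = (4 - 10) * 121 mod 127 = 36
New hash = (22 + 36) mod 127 = 58

Answer: 58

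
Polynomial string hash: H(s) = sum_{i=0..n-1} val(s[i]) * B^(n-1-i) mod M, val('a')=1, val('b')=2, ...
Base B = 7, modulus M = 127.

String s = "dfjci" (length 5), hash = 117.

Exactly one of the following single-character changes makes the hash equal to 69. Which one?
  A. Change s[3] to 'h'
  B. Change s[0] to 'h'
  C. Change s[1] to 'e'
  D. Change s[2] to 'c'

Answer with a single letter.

Option A: s[3]='c'->'h', delta=(8-3)*7^1 mod 127 = 35, hash=117+35 mod 127 = 25
Option B: s[0]='d'->'h', delta=(8-4)*7^4 mod 127 = 79, hash=117+79 mod 127 = 69 <-- target
Option C: s[1]='f'->'e', delta=(5-6)*7^3 mod 127 = 38, hash=117+38 mod 127 = 28
Option D: s[2]='j'->'c', delta=(3-10)*7^2 mod 127 = 38, hash=117+38 mod 127 = 28

Answer: B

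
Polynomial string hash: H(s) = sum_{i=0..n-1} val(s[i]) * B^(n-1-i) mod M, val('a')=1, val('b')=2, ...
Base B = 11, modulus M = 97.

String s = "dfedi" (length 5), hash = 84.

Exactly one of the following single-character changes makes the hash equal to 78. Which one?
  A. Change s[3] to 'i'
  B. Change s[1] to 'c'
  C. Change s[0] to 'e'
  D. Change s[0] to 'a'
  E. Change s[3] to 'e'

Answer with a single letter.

Answer: C

Derivation:
Option A: s[3]='d'->'i', delta=(9-4)*11^1 mod 97 = 55, hash=84+55 mod 97 = 42
Option B: s[1]='f'->'c', delta=(3-6)*11^3 mod 97 = 81, hash=84+81 mod 97 = 68
Option C: s[0]='d'->'e', delta=(5-4)*11^4 mod 97 = 91, hash=84+91 mod 97 = 78 <-- target
Option D: s[0]='d'->'a', delta=(1-4)*11^4 mod 97 = 18, hash=84+18 mod 97 = 5
Option E: s[3]='d'->'e', delta=(5-4)*11^1 mod 97 = 11, hash=84+11 mod 97 = 95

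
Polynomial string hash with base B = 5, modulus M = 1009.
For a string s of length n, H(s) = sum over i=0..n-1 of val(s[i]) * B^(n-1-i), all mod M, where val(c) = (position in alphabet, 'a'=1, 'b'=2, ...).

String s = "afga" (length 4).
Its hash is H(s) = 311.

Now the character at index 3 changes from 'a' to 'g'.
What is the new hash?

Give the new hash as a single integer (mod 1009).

Answer: 317

Derivation:
val('a') = 1, val('g') = 7
Position k = 3, exponent = n-1-k = 0
B^0 mod M = 5^0 mod 1009 = 1
Delta = (7 - 1) * 1 mod 1009 = 6
New hash = (311 + 6) mod 1009 = 317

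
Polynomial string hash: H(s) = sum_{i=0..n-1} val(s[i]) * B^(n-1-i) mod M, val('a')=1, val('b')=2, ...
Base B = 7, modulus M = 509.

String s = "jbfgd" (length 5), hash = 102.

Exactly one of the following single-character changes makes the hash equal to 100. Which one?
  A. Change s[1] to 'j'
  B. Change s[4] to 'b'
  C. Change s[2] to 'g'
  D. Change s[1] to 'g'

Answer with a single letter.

Answer: B

Derivation:
Option A: s[1]='b'->'j', delta=(10-2)*7^3 mod 509 = 199, hash=102+199 mod 509 = 301
Option B: s[4]='d'->'b', delta=(2-4)*7^0 mod 509 = 507, hash=102+507 mod 509 = 100 <-- target
Option C: s[2]='f'->'g', delta=(7-6)*7^2 mod 509 = 49, hash=102+49 mod 509 = 151
Option D: s[1]='b'->'g', delta=(7-2)*7^3 mod 509 = 188, hash=102+188 mod 509 = 290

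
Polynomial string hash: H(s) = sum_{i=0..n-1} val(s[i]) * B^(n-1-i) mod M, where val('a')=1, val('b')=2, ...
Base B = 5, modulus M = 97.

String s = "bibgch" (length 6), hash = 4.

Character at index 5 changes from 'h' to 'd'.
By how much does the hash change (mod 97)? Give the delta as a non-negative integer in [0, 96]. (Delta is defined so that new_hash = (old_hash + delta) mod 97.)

Answer: 93

Derivation:
Delta formula: (val(new) - val(old)) * B^(n-1-k) mod M
  val('d') - val('h') = 4 - 8 = -4
  B^(n-1-k) = 5^0 mod 97 = 1
  Delta = -4 * 1 mod 97 = 93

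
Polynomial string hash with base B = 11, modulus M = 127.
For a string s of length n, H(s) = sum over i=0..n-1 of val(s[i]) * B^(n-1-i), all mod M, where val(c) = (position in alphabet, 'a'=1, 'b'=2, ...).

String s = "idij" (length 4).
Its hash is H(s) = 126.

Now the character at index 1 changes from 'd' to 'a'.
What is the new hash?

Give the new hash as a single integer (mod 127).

val('d') = 4, val('a') = 1
Position k = 1, exponent = n-1-k = 2
B^2 mod M = 11^2 mod 127 = 121
Delta = (1 - 4) * 121 mod 127 = 18
New hash = (126 + 18) mod 127 = 17

Answer: 17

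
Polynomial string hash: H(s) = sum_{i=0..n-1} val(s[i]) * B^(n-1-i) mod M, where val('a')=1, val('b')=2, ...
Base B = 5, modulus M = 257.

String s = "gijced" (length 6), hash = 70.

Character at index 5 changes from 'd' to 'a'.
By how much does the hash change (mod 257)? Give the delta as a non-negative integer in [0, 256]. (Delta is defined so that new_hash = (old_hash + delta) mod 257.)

Answer: 254

Derivation:
Delta formula: (val(new) - val(old)) * B^(n-1-k) mod M
  val('a') - val('d') = 1 - 4 = -3
  B^(n-1-k) = 5^0 mod 257 = 1
  Delta = -3 * 1 mod 257 = 254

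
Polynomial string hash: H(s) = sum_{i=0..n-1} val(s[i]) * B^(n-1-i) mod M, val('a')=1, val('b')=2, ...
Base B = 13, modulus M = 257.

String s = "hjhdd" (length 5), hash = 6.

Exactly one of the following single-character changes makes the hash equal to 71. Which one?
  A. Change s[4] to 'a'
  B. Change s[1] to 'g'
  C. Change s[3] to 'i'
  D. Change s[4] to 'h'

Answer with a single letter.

Answer: C

Derivation:
Option A: s[4]='d'->'a', delta=(1-4)*13^0 mod 257 = 254, hash=6+254 mod 257 = 3
Option B: s[1]='j'->'g', delta=(7-10)*13^3 mod 257 = 91, hash=6+91 mod 257 = 97
Option C: s[3]='d'->'i', delta=(9-4)*13^1 mod 257 = 65, hash=6+65 mod 257 = 71 <-- target
Option D: s[4]='d'->'h', delta=(8-4)*13^0 mod 257 = 4, hash=6+4 mod 257 = 10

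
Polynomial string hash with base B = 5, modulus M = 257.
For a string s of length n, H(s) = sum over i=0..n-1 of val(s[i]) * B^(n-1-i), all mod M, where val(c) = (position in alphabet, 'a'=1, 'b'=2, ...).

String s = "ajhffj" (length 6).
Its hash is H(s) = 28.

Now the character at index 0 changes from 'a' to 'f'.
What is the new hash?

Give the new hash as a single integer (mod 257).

val('a') = 1, val('f') = 6
Position k = 0, exponent = n-1-k = 5
B^5 mod M = 5^5 mod 257 = 41
Delta = (6 - 1) * 41 mod 257 = 205
New hash = (28 + 205) mod 257 = 233

Answer: 233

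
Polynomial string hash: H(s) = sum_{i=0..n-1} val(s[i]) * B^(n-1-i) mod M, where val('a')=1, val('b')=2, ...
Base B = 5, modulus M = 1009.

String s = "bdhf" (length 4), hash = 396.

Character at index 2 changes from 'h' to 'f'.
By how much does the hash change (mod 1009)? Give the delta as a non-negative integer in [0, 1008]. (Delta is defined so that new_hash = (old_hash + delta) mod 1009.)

Delta formula: (val(new) - val(old)) * B^(n-1-k) mod M
  val('f') - val('h') = 6 - 8 = -2
  B^(n-1-k) = 5^1 mod 1009 = 5
  Delta = -2 * 5 mod 1009 = 999

Answer: 999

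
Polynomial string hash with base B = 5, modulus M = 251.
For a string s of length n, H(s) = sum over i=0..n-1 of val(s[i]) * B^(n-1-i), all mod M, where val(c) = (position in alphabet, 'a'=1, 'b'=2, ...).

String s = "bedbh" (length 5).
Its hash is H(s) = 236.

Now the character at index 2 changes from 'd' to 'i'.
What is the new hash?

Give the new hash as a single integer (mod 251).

val('d') = 4, val('i') = 9
Position k = 2, exponent = n-1-k = 2
B^2 mod M = 5^2 mod 251 = 25
Delta = (9 - 4) * 25 mod 251 = 125
New hash = (236 + 125) mod 251 = 110

Answer: 110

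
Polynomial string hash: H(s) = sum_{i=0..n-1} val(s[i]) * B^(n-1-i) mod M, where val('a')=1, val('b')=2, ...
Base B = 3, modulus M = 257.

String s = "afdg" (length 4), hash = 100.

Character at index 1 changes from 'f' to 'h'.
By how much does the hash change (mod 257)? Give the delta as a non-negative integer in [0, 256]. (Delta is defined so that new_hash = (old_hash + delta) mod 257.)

Answer: 18

Derivation:
Delta formula: (val(new) - val(old)) * B^(n-1-k) mod M
  val('h') - val('f') = 8 - 6 = 2
  B^(n-1-k) = 3^2 mod 257 = 9
  Delta = 2 * 9 mod 257 = 18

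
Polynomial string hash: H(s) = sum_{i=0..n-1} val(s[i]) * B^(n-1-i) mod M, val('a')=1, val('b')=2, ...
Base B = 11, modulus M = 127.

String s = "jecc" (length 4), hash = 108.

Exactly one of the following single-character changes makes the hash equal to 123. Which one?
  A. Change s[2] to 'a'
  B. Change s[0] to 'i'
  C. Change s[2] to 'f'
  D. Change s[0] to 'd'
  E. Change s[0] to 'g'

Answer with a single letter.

Answer: D

Derivation:
Option A: s[2]='c'->'a', delta=(1-3)*11^1 mod 127 = 105, hash=108+105 mod 127 = 86
Option B: s[0]='j'->'i', delta=(9-10)*11^3 mod 127 = 66, hash=108+66 mod 127 = 47
Option C: s[2]='c'->'f', delta=(6-3)*11^1 mod 127 = 33, hash=108+33 mod 127 = 14
Option D: s[0]='j'->'d', delta=(4-10)*11^3 mod 127 = 15, hash=108+15 mod 127 = 123 <-- target
Option E: s[0]='j'->'g', delta=(7-10)*11^3 mod 127 = 71, hash=108+71 mod 127 = 52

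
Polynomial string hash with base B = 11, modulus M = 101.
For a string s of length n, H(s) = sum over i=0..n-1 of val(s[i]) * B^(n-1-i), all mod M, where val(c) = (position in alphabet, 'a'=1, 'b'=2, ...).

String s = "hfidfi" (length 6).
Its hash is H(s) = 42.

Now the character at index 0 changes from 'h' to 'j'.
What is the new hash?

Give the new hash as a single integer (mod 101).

val('h') = 8, val('j') = 10
Position k = 0, exponent = n-1-k = 5
B^5 mod M = 11^5 mod 101 = 57
Delta = (10 - 8) * 57 mod 101 = 13
New hash = (42 + 13) mod 101 = 55

Answer: 55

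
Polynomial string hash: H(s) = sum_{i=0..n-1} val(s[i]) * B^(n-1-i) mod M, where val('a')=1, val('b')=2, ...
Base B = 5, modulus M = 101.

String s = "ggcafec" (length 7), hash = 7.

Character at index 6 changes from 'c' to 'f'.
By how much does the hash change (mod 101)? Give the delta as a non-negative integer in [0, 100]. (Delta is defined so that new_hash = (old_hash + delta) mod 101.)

Answer: 3

Derivation:
Delta formula: (val(new) - val(old)) * B^(n-1-k) mod M
  val('f') - val('c') = 6 - 3 = 3
  B^(n-1-k) = 5^0 mod 101 = 1
  Delta = 3 * 1 mod 101 = 3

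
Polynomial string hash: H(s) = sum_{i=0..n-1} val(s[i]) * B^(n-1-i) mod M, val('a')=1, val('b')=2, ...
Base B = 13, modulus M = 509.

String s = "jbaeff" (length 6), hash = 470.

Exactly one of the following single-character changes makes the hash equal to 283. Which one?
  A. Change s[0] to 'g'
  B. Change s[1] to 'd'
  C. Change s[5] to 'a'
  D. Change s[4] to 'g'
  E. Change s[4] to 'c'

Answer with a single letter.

Answer: A

Derivation:
Option A: s[0]='j'->'g', delta=(7-10)*13^5 mod 509 = 322, hash=470+322 mod 509 = 283 <-- target
Option B: s[1]='b'->'d', delta=(4-2)*13^4 mod 509 = 114, hash=470+114 mod 509 = 75
Option C: s[5]='f'->'a', delta=(1-6)*13^0 mod 509 = 504, hash=470+504 mod 509 = 465
Option D: s[4]='f'->'g', delta=(7-6)*13^1 mod 509 = 13, hash=470+13 mod 509 = 483
Option E: s[4]='f'->'c', delta=(3-6)*13^1 mod 509 = 470, hash=470+470 mod 509 = 431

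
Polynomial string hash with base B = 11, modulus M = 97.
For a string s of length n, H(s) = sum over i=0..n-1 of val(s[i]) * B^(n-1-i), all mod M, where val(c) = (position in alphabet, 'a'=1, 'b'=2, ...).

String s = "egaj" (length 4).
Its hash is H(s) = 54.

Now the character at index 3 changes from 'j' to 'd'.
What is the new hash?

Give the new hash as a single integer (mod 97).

val('j') = 10, val('d') = 4
Position k = 3, exponent = n-1-k = 0
B^0 mod M = 11^0 mod 97 = 1
Delta = (4 - 10) * 1 mod 97 = 91
New hash = (54 + 91) mod 97 = 48

Answer: 48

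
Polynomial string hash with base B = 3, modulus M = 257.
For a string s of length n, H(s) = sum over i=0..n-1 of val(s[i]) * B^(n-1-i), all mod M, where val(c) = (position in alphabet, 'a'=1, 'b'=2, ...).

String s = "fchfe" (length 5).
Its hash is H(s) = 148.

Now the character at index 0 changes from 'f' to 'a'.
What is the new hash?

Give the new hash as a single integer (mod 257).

Answer: 0

Derivation:
val('f') = 6, val('a') = 1
Position k = 0, exponent = n-1-k = 4
B^4 mod M = 3^4 mod 257 = 81
Delta = (1 - 6) * 81 mod 257 = 109
New hash = (148 + 109) mod 257 = 0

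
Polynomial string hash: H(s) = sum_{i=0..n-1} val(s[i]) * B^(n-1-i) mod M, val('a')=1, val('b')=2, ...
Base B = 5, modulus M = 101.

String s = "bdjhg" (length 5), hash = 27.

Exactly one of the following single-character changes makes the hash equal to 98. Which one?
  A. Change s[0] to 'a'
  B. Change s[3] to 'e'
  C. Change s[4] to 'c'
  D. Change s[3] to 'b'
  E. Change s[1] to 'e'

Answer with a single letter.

Option A: s[0]='b'->'a', delta=(1-2)*5^4 mod 101 = 82, hash=27+82 mod 101 = 8
Option B: s[3]='h'->'e', delta=(5-8)*5^1 mod 101 = 86, hash=27+86 mod 101 = 12
Option C: s[4]='g'->'c', delta=(3-7)*5^0 mod 101 = 97, hash=27+97 mod 101 = 23
Option D: s[3]='h'->'b', delta=(2-8)*5^1 mod 101 = 71, hash=27+71 mod 101 = 98 <-- target
Option E: s[1]='d'->'e', delta=(5-4)*5^3 mod 101 = 24, hash=27+24 mod 101 = 51

Answer: D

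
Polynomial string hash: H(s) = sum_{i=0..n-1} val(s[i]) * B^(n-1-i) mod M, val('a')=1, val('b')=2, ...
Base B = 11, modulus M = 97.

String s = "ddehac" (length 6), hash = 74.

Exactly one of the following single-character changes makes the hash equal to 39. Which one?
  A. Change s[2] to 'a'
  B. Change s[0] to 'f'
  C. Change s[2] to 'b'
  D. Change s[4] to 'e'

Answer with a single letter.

Answer: B

Derivation:
Option A: s[2]='e'->'a', delta=(1-5)*11^3 mod 97 = 11, hash=74+11 mod 97 = 85
Option B: s[0]='d'->'f', delta=(6-4)*11^5 mod 97 = 62, hash=74+62 mod 97 = 39 <-- target
Option C: s[2]='e'->'b', delta=(2-5)*11^3 mod 97 = 81, hash=74+81 mod 97 = 58
Option D: s[4]='a'->'e', delta=(5-1)*11^1 mod 97 = 44, hash=74+44 mod 97 = 21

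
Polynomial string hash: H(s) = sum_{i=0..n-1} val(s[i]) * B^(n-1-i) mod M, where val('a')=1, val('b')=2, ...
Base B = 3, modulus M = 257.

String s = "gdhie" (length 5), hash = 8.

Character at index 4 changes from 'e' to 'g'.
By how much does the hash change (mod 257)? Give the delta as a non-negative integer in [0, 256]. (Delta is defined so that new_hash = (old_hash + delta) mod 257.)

Delta formula: (val(new) - val(old)) * B^(n-1-k) mod M
  val('g') - val('e') = 7 - 5 = 2
  B^(n-1-k) = 3^0 mod 257 = 1
  Delta = 2 * 1 mod 257 = 2

Answer: 2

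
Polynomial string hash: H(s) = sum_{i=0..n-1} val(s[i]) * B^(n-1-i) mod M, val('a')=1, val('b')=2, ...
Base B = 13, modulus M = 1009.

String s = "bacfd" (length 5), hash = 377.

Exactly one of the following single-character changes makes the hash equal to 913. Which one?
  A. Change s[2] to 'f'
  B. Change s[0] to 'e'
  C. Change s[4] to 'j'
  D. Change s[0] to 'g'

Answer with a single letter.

Option A: s[2]='c'->'f', delta=(6-3)*13^2 mod 1009 = 507, hash=377+507 mod 1009 = 884
Option B: s[0]='b'->'e', delta=(5-2)*13^4 mod 1009 = 927, hash=377+927 mod 1009 = 295
Option C: s[4]='d'->'j', delta=(10-4)*13^0 mod 1009 = 6, hash=377+6 mod 1009 = 383
Option D: s[0]='b'->'g', delta=(7-2)*13^4 mod 1009 = 536, hash=377+536 mod 1009 = 913 <-- target

Answer: D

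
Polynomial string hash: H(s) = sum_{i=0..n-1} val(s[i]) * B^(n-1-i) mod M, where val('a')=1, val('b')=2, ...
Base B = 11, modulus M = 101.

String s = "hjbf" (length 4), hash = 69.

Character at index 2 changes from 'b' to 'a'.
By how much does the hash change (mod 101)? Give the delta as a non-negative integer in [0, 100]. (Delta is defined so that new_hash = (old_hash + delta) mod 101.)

Delta formula: (val(new) - val(old)) * B^(n-1-k) mod M
  val('a') - val('b') = 1 - 2 = -1
  B^(n-1-k) = 11^1 mod 101 = 11
  Delta = -1 * 11 mod 101 = 90

Answer: 90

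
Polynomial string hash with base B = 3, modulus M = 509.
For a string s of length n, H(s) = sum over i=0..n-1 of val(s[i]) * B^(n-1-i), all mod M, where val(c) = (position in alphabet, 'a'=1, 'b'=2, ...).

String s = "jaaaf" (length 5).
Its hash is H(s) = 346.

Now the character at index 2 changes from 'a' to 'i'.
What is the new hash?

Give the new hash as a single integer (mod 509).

Answer: 418

Derivation:
val('a') = 1, val('i') = 9
Position k = 2, exponent = n-1-k = 2
B^2 mod M = 3^2 mod 509 = 9
Delta = (9 - 1) * 9 mod 509 = 72
New hash = (346 + 72) mod 509 = 418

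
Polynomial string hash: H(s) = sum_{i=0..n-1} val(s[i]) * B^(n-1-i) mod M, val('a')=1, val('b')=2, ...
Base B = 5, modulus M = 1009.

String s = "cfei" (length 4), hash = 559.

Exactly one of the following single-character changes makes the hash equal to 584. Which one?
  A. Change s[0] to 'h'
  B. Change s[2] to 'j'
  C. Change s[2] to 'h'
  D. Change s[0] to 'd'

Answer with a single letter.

Answer: B

Derivation:
Option A: s[0]='c'->'h', delta=(8-3)*5^3 mod 1009 = 625, hash=559+625 mod 1009 = 175
Option B: s[2]='e'->'j', delta=(10-5)*5^1 mod 1009 = 25, hash=559+25 mod 1009 = 584 <-- target
Option C: s[2]='e'->'h', delta=(8-5)*5^1 mod 1009 = 15, hash=559+15 mod 1009 = 574
Option D: s[0]='c'->'d', delta=(4-3)*5^3 mod 1009 = 125, hash=559+125 mod 1009 = 684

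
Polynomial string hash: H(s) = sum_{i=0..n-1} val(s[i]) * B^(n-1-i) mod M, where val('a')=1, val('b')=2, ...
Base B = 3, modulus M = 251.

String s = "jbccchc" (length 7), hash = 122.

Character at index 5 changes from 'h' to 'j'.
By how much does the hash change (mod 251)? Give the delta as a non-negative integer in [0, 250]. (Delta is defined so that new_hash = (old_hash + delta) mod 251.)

Answer: 6

Derivation:
Delta formula: (val(new) - val(old)) * B^(n-1-k) mod M
  val('j') - val('h') = 10 - 8 = 2
  B^(n-1-k) = 3^1 mod 251 = 3
  Delta = 2 * 3 mod 251 = 6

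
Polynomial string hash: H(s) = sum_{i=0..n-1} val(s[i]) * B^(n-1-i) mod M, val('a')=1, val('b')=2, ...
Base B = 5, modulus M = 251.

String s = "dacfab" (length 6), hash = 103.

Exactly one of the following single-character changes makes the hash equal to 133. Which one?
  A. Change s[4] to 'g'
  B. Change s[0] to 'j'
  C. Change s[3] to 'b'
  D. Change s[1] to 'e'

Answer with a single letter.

Option A: s[4]='a'->'g', delta=(7-1)*5^1 mod 251 = 30, hash=103+30 mod 251 = 133 <-- target
Option B: s[0]='d'->'j', delta=(10-4)*5^5 mod 251 = 176, hash=103+176 mod 251 = 28
Option C: s[3]='f'->'b', delta=(2-6)*5^2 mod 251 = 151, hash=103+151 mod 251 = 3
Option D: s[1]='a'->'e', delta=(5-1)*5^4 mod 251 = 241, hash=103+241 mod 251 = 93

Answer: A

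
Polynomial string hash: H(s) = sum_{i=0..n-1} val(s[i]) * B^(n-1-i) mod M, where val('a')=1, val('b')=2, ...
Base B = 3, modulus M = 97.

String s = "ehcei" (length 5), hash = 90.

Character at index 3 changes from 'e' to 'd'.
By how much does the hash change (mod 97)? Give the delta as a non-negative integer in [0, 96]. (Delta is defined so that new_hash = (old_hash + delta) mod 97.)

Delta formula: (val(new) - val(old)) * B^(n-1-k) mod M
  val('d') - val('e') = 4 - 5 = -1
  B^(n-1-k) = 3^1 mod 97 = 3
  Delta = -1 * 3 mod 97 = 94

Answer: 94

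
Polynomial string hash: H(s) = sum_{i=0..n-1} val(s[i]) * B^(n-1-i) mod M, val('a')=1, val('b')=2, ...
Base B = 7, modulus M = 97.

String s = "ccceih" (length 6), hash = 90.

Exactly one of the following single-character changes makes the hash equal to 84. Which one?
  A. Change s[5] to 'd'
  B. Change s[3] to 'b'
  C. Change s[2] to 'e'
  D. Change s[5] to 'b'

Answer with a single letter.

Answer: D

Derivation:
Option A: s[5]='h'->'d', delta=(4-8)*7^0 mod 97 = 93, hash=90+93 mod 97 = 86
Option B: s[3]='e'->'b', delta=(2-5)*7^2 mod 97 = 47, hash=90+47 mod 97 = 40
Option C: s[2]='c'->'e', delta=(5-3)*7^3 mod 97 = 7, hash=90+7 mod 97 = 0
Option D: s[5]='h'->'b', delta=(2-8)*7^0 mod 97 = 91, hash=90+91 mod 97 = 84 <-- target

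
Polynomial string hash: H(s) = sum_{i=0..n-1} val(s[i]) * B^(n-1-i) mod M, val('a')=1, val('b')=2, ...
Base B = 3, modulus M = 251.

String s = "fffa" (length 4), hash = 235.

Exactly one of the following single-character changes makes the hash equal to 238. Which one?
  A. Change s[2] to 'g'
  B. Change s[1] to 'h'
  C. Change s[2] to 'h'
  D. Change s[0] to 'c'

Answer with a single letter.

Option A: s[2]='f'->'g', delta=(7-6)*3^1 mod 251 = 3, hash=235+3 mod 251 = 238 <-- target
Option B: s[1]='f'->'h', delta=(8-6)*3^2 mod 251 = 18, hash=235+18 mod 251 = 2
Option C: s[2]='f'->'h', delta=(8-6)*3^1 mod 251 = 6, hash=235+6 mod 251 = 241
Option D: s[0]='f'->'c', delta=(3-6)*3^3 mod 251 = 170, hash=235+170 mod 251 = 154

Answer: A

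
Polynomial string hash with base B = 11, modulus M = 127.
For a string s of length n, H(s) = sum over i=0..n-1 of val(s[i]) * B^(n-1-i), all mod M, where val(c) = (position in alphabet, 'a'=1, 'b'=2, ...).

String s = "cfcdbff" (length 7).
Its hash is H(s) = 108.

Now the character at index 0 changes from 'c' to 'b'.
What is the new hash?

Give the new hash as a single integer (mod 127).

val('c') = 3, val('b') = 2
Position k = 0, exponent = n-1-k = 6
B^6 mod M = 11^6 mod 127 = 38
Delta = (2 - 3) * 38 mod 127 = 89
New hash = (108 + 89) mod 127 = 70

Answer: 70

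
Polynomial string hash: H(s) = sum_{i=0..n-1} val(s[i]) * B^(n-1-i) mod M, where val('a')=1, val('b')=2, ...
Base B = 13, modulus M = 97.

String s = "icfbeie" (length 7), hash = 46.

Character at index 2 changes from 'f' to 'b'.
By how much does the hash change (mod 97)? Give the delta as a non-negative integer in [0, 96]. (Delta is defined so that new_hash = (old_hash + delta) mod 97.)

Delta formula: (val(new) - val(old)) * B^(n-1-k) mod M
  val('b') - val('f') = 2 - 6 = -4
  B^(n-1-k) = 13^4 mod 97 = 43
  Delta = -4 * 43 mod 97 = 22

Answer: 22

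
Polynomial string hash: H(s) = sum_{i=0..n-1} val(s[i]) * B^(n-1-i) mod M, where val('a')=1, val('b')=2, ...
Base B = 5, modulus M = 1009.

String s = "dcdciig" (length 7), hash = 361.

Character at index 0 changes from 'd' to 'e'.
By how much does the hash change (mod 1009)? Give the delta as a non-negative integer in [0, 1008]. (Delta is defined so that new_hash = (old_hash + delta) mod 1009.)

Delta formula: (val(new) - val(old)) * B^(n-1-k) mod M
  val('e') - val('d') = 5 - 4 = 1
  B^(n-1-k) = 5^6 mod 1009 = 490
  Delta = 1 * 490 mod 1009 = 490

Answer: 490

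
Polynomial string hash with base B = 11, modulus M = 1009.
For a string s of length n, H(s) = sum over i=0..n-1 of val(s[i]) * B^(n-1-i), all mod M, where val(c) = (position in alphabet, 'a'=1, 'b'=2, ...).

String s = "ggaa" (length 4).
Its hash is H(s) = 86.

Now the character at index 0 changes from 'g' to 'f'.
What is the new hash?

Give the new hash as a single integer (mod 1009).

Answer: 773

Derivation:
val('g') = 7, val('f') = 6
Position k = 0, exponent = n-1-k = 3
B^3 mod M = 11^3 mod 1009 = 322
Delta = (6 - 7) * 322 mod 1009 = 687
New hash = (86 + 687) mod 1009 = 773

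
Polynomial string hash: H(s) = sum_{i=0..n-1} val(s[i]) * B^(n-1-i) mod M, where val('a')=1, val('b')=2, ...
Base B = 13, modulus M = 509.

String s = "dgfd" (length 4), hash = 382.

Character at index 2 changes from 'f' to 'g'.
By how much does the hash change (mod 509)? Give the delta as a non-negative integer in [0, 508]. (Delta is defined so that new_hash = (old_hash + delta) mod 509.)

Delta formula: (val(new) - val(old)) * B^(n-1-k) mod M
  val('g') - val('f') = 7 - 6 = 1
  B^(n-1-k) = 13^1 mod 509 = 13
  Delta = 1 * 13 mod 509 = 13

Answer: 13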